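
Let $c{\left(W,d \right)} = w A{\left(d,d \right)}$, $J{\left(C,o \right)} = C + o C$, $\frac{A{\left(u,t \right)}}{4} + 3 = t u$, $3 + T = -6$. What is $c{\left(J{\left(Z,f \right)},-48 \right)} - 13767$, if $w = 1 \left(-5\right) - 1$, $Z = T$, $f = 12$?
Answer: $-68991$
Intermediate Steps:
$T = -9$ ($T = -3 - 6 = -9$)
$A{\left(u,t \right)} = -12 + 4 t u$
$Z = -9$
$J{\left(C,o \right)} = C + C o$
$w = -6$ ($w = -5 - 1 = -6$)
$c{\left(W,d \right)} = 72 - 24 d^{2}$ ($c{\left(W,d \right)} = - 6 \left(-12 + 4 d d\right) = - 6 \left(-12 + 4 d^{2}\right) = 72 - 24 d^{2}$)
$c{\left(J{\left(Z,f \right)},-48 \right)} - 13767 = \left(72 - 24 \left(-48\right)^{2}\right) - 13767 = \left(72 - 55296\right) - 13767 = -55224 - 13767 = -68991$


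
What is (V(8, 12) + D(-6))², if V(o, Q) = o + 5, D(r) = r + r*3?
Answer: 121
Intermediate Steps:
D(r) = 4*r (D(r) = r + 3*r = 4*r)
V(o, Q) = 5 + o
(V(8, 12) + D(-6))² = ((5 + 8) + 4*(-6))² = (13 - 24)² = (-11)² = 121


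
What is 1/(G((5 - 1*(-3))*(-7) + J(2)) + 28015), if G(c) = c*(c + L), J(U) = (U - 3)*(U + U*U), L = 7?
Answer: 1/31425 ≈ 3.1822e-5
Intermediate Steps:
J(U) = (-3 + U)*(U + U**2)
G(c) = c*(7 + c) (G(c) = c*(c + 7) = c*(7 + c))
1/(G((5 - 1*(-3))*(-7) + J(2)) + 28015) = 1/(((5 - 1*(-3))*(-7) + 2*(-3 + 2**2 - 2*2))*(7 + ((5 - 1*(-3))*(-7) + 2*(-3 + 2**2 - 2*2))) + 28015) = 1/(((5 + 3)*(-7) + 2*(-3 + 4 - 4))*(7 + ((5 + 3)*(-7) + 2*(-3 + 4 - 4))) + 28015) = 1/((8*(-7) + 2*(-3))*(7 + (8*(-7) + 2*(-3))) + 28015) = 1/((-56 - 6)*(7 + (-56 - 6)) + 28015) = 1/(-62*(7 - 62) + 28015) = 1/(-62*(-55) + 28015) = 1/(3410 + 28015) = 1/31425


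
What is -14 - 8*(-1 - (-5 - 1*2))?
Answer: -62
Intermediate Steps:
-14 - 8*(-1 - (-5 - 1*2)) = -14 - 8*(-1 - (-5 - 2)) = -14 - 8*(-1 - 1*(-7)) = -14 - 8*(-1 + 7) = -14 - 8*6 = -14 - 48 = -62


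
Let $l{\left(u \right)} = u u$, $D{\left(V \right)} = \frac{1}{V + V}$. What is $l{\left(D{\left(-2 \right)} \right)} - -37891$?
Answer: $\frac{606257}{16} \approx 37891.0$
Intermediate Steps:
$D{\left(V \right)} = \frac{1}{2 V}$
$l{\left(u \right)} = u^{2}$
$l{\left(D{\left(-2 \right)} \right)} - -37891 = \left(\frac{1}{2 \left(-2\right)}\right)^{2} - -37891 = \left(\frac{1}{2} \left(- \frac{1}{2}\right)\right)^{2} + 37891 = \left(- \frac{1}{4}\right)^{2} + 37891 = \frac{1}{16} + 37891 = \frac{606257}{16}$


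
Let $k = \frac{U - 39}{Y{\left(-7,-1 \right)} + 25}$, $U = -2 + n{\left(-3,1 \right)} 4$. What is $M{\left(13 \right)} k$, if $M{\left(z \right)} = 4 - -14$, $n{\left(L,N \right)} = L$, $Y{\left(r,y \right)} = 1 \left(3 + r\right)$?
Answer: $- \frac{318}{7} \approx -45.429$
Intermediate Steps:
$Y{\left(r,y \right)} = 3 + r$
$U = -14$ ($U = -2 - 12 = -14$)
$M{\left(z \right)} = 18$ ($M{\left(z \right)} = 4 + 14 = 18$)
$k = - \frac{53}{21}$ ($k = \frac{-14 - 39}{\left(3 - 7\right) + 25} = - \frac{53}{-4 + 25} = - \frac{53}{21} \approx -2.5238$)
$M{\left(13 \right)} k = 18 \left(- \frac{53}{21}\right) = - \frac{318}{7}$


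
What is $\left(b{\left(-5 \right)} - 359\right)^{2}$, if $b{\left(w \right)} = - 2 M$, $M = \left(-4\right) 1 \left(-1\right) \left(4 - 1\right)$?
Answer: $146689$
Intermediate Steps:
$M = 12$ ($M = \left(-4\right) \left(-1\right) 3 = 4 \cdot 3 = 12$)
$b{\left(w \right)} = -24$ ($b{\left(w \right)} = \left(-2\right) 12 = -24$)
$\left(b{\left(-5 \right)} - 359\right)^{2} = \left(-24 - 359\right)^{2} = \left(-383\right)^{2} = 146689$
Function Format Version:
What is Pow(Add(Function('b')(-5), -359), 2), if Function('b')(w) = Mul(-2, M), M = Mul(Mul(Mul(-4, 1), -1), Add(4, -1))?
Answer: 146689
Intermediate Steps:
M = 12 (M = Mul(Mul(-4, -1), 3) = Mul(4, 3) = 12)
Function('b')(w) = -24 (Function('b')(w) = Mul(-2, 12) = -24)
Pow(Add(Function('b')(-5), -359), 2) = Pow(Add(-24, -359), 2) = Pow(-383, 2) = 146689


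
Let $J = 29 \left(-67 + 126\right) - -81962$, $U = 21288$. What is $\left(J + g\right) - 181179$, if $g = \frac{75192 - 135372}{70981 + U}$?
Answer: $- \frac{8996841294}{92269} \approx -97507.0$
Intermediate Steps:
$J = 83673$ ($J = 29 \cdot 59 + 81962 = 1711 + 81962 = 83673$)
$g = - \frac{60180}{92269}$ ($g = \frac{75192 - 135372}{70981 + 21288} = - \frac{60180}{92269} \approx -0.65222$)
$\left(J + g\right) - 181179 = \left(83673 - \frac{60180}{92269}\right) - 181179 = \frac{7720363857}{92269} - 181179 = - \frac{8996841294}{92269}$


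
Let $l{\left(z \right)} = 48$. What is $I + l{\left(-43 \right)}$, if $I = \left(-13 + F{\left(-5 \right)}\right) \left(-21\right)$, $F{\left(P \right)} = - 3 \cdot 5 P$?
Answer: $-1254$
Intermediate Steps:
$F{\left(P \right)} = - 15 P$
$I = -1302$ ($I = \left(-13 - -75\right) \left(-21\right) = \left(-13 + 75\right) \left(-21\right) = 62 \left(-21\right) = -1302$)
$I + l{\left(-43 \right)} = -1302 + 48 = -1254$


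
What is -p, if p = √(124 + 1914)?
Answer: -√2038 ≈ -45.144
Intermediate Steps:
p = √2038 ≈ 45.144
-p = -√2038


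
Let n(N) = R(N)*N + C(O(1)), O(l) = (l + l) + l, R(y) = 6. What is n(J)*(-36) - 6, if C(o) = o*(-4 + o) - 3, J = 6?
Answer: -1086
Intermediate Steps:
O(l) = 3*l (O(l) = 2*l + l = 3*l)
C(o) = -3 + o*(-4 + o)
n(N) = -6 + 6*N (n(N) = 6*N + (-3 + (3*1)² - 12) = 6*N + (-3 + 3² - 4*3) = 6*N + (-3 + 9 - 12) = 6*N - 6 = -6 + 6*N)
n(J)*(-36) - 6 = (-6 + 6*6)*(-36) - 6 = (-6 + 36)*(-36) - 6 = 30*(-36) - 6 = -1080 - 6 = -1086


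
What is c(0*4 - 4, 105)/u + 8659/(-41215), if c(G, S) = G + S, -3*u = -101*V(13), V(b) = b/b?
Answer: 114986/41215 ≈ 2.7899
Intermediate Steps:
V(b) = 1
u = 101/3 (u = -(-101)/3 = -⅓*(-101) = 101/3 ≈ 33.667)
c(0*4 - 4, 105)/u + 8659/(-41215) = ((0*4 - 4) + 105)/(101/3) + 8659/(-41215) = ((0 - 4) + 105)*(3/101) + 8659*(-1/41215) = (-4 + 105)*(3/101) - 8659/41215 = 101*(3/101) - 8659/41215 = 3 - 8659/41215 = 114986/41215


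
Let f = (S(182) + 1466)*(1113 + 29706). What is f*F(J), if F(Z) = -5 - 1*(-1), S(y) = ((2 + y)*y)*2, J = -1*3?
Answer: -8437255992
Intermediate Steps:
J = -3
S(y) = 2*y*(2 + y) (S(y) = (y*(2 + y))*2 = 2*y*(2 + y))
F(Z) = -4 (F(Z) = -5 + 1 = -4)
f = 2109313998 (f = (2*182*(2 + 182) + 1466)*(1113 + 29706) = (2*182*184 + 1466)*30819 = (66976 + 1466)*30819 = 68442*30819 = 2109313998)
f*F(J) = 2109313998*(-4) = -8437255992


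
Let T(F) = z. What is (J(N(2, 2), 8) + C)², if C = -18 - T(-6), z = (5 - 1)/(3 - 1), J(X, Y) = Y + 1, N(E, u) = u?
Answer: 121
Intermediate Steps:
J(X, Y) = 1 + Y
z = 2 (z = 4/2 = 4*(½) = 2)
T(F) = 2
C = -20 (C = -18 - 1*2 = -18 - 2 = -20)
(J(N(2, 2), 8) + C)² = ((1 + 8) - 20)² = (9 - 20)² = (-11)² = 121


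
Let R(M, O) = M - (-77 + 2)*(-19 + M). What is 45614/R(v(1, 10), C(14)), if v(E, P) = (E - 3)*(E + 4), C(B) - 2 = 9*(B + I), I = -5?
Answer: -45614/2185 ≈ -20.876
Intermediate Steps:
C(B) = -43 + 9*B (C(B) = 2 + 9*(B - 5) = 2 + 9*(-5 + B) = 2 + (-45 + 9*B) = -43 + 9*B)
v(E, P) = (-3 + E)*(4 + E)
R(M, O) = -1425 + 76*M (R(M, O) = M - (-75)*(-19 + M) = M - (1425 - 75*M) = M + (-1425 + 75*M) = -1425 + 76*M)
45614/R(v(1, 10), C(14)) = 45614/(-1425 + 76*(-12 + 1 + 1**2)) = 45614/(-1425 + 76*(-12 + 1 + 1)) = 45614/(-1425 + 76*(-10)) = 45614/(-1425 - 760) = 45614/(-2185) = 45614*(-1/2185) = -45614/2185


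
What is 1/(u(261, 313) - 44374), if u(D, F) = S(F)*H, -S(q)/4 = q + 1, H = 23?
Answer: -1/73262 ≈ -1.3650e-5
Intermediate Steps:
S(q) = -4 - 4*q (S(q) = -4*(q + 1) = -4*(1 + q) = -4 - 4*q)
u(D, F) = -92 - 92*F (u(D, F) = (-4 - 4*F)*23 = -92 - 92*F)
1/(u(261, 313) - 44374) = 1/((-92 - 92*313) - 44374) = 1/((-92 - 28796) - 44374) = 1/(-28888 - 44374) = 1/(-73262) = -1/73262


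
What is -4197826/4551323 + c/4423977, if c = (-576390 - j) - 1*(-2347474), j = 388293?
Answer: -12277557191509/20134948271571 ≈ -0.60976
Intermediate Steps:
c = 1382791 (c = (-576390 - 1*388293) - 1*(-2347474) = (-576390 - 388293) + 2347474 = -964683 + 2347474 = 1382791)
-4197826/4551323 + c/4423977 = -4197826/4551323 + 1382791/4423977 = -12277557191509/20134948271571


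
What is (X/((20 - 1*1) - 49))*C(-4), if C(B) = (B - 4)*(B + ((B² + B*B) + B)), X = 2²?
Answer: 128/5 ≈ 25.600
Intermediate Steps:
X = 4
C(B) = (-4 + B)*(2*B + 2*B²) (C(B) = (-4 + B)*(B + ((B² + B²) + B)) = (-4 + B)*(B + (2*B² + B)) = (-4 + B)*(B + (B + 2*B²)) = (-4 + B)*(2*B + 2*B²))
(X/((20 - 1*1) - 49))*C(-4) = (4/((20 - 1*1) - 49))*(2*(-4)*(-4 + (-4)² - 3*(-4))) = (4/((20 - 1) - 49))*(2*(-4)*(-4 + 16 + 12)) = (4/(19 - 49))*(2*(-4)*24) = (4/(-30))*(-192) = (4*(-1/30))*(-192) = -2/15*(-192) = 128/5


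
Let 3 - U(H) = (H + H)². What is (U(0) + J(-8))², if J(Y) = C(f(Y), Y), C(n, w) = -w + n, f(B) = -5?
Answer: 36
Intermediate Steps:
C(n, w) = n - w
U(H) = 3 - 4*H² (U(H) = 3 - (H + H)² = 3 - (2*H)² = 3 - 4*H²)
J(Y) = -5 - Y
(U(0) + J(-8))² = ((3 - 4*0²) + (-5 - 1*(-8)))² = ((3 - 4*0) + (-5 + 8))² = ((3 + 0) + 3)² = (3 + 3)² = 6² = 36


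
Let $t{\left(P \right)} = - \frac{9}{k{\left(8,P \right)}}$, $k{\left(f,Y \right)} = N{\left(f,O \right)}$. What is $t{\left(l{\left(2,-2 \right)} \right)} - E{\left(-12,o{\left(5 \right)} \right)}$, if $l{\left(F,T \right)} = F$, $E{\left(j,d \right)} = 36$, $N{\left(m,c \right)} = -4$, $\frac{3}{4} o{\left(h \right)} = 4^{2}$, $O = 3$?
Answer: $- \frac{135}{4} \approx -33.75$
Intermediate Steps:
$o{\left(h \right)} = \frac{64}{3}$ ($o{\left(h \right)} = \frac{4 \cdot 4^{2}}{3} = \frac{4}{3} \cdot 16 = \frac{64}{3}$)
$k{\left(f,Y \right)} = -4$
$t{\left(P \right)} = \frac{9}{4}$ ($t{\left(P \right)} = - \frac{9}{-4} = \left(-9\right) \left(- \frac{1}{4}\right) = \frac{9}{4}$)
$t{\left(l{\left(2,-2 \right)} \right)} - E{\left(-12,o{\left(5 \right)} \right)} = \frac{9}{4} - 36 = - \frac{135}{4}$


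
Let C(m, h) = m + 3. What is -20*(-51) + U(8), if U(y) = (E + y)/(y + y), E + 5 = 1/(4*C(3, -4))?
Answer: 391753/384 ≈ 1020.2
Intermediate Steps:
C(m, h) = 3 + m
E = -119/24 (E = -5 + 1/(4*(3 + 3)) = -5 + (¼)/6 = -5 + (¼)*(⅙) = -5 + 1/24 = -119/24 ≈ -4.9583)
U(y) = (-119/24 + y)/(2*y) (U(y) = (-119/24 + y)/(y + y) = (-119/24 + y)/((2*y)) = (-119/24 + y)*(1/(2*y)) = (-119/24 + y)/(2*y))
-20*(-51) + U(8) = -20*(-51) + (1/48)*(-119 + 24*8)/8 = 1020 + (1/48)*(⅛)*(-119 + 192) = 1020 + (1/48)*(⅛)*73 = 1020 + 73/384 = 391753/384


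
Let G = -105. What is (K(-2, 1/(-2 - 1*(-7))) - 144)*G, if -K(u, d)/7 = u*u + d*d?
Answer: 90447/5 ≈ 18089.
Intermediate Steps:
K(u, d) = -7*d² - 7*u² (K(u, d) = -7*(u*u + d*d) = -7*(u² + d²) = -7*(d² + u²) = -7*d² - 7*u²)
(K(-2, 1/(-2 - 1*(-7))) - 144)*G = ((-7/(-2 - 1*(-7))² - 7*(-2)²) - 144)*(-105) = ((-7/(-2 + 7)² - 7*4) - 144)*(-105) = ((-7*(1/5)² - 28) - 144)*(-105) = ((-7*(⅕)² - 28) - 144)*(-105) = ((-7*1/25 - 28) - 144)*(-105) = ((-7/25 - 28) - 144)*(-105) = (-707/25 - 144)*(-105) = -4307/25*(-105) = 90447/5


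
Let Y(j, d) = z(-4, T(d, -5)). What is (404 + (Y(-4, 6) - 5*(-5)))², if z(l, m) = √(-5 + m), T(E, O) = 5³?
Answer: 184161 + 1716*√30 ≈ 1.9356e+5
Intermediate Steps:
T(E, O) = 125
Y(j, d) = 2*√30 (Y(j, d) = √(-5 + 125) = √120 = 2*√30)
(404 + (Y(-4, 6) - 5*(-5)))² = (404 + (2*√30 - 5*(-5)))² = (404 + (2*√30 + 25))² = (404 + (25 + 2*√30))² = (429 + 2*√30)²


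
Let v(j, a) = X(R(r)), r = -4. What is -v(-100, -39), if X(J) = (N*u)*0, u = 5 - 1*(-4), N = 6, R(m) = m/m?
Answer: 0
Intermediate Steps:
R(m) = 1
u = 9 (u = 5 + 4 = 9)
X(J) = 0 (X(J) = (6*9)*0 = 54*0 = 0)
v(j, a) = 0
-v(-100, -39) = -1*0 = 0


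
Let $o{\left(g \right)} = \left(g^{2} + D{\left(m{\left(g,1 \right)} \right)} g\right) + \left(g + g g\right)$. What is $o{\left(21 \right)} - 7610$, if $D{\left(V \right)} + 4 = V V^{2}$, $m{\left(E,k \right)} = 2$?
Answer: $-6623$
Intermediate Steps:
$D{\left(V \right)} = -4 + V^{3}$ ($D{\left(V \right)} = -4 + V V^{2} = -4 + V^{3}$)
$o{\left(g \right)} = 2 g^{2} + 5 g$ ($o{\left(g \right)} = \left(g^{2} + \left(-4 + 2^{3}\right) g\right) + \left(g + g g\right) = \left(g^{2} + \left(-4 + 8\right) g\right) + \left(g + g^{2}\right) = \left(g^{2} + 4 g\right) + \left(g + g^{2}\right) = 2 g^{2} + 5 g$)
$o{\left(21 \right)} - 7610 = 21 \left(5 + 2 \cdot 21\right) - 7610 = 21 \left(5 + 42\right) - 7610 = 21 \cdot 47 - 7610 = 987 - 7610 = -6623$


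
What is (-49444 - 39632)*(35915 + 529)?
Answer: -3246285744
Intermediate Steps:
(-49444 - 39632)*(35915 + 529) = -89076*36444 = -3246285744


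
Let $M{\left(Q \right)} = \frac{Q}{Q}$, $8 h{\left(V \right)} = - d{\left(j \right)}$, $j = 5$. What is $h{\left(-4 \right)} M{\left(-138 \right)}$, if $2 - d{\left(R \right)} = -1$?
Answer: $- \frac{3}{8} \approx -0.375$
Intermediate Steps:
$d{\left(R \right)} = 3$ ($d{\left(R \right)} = 2 - -1 = 2 + 1 = 3$)
$h{\left(V \right)} = - \frac{3}{8}$ ($h{\left(V \right)} = \frac{\left(-1\right) 3}{8} = \frac{1}{8} \left(-3\right) = - \frac{3}{8}$)
$M{\left(Q \right)} = 1$
$h{\left(-4 \right)} M{\left(-138 \right)} = \left(- \frac{3}{8}\right) 1 = - \frac{3}{8}$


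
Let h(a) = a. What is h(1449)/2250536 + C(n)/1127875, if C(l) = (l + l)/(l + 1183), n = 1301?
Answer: 1016358607043/1576298763711000 ≈ 0.00064478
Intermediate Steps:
C(l) = 2*l/(1183 + l) (C(l) = (2*l)/(1183 + l) = 2*l/(1183 + l))
h(1449)/2250536 + C(n)/1127875 = 1449/2250536 + (2*1301/(1183 + 1301))/1127875 = 1449*(1/2250536) + (2*1301/2484)*(1/1127875) = 1449/2250536 + (2*1301*(1/2484))*(1/1127875) = 1449/2250536 + (1301/1242)*(1/1127875) = 1449/2250536 + 1301/1400820750 = 1016358607043/1576298763711000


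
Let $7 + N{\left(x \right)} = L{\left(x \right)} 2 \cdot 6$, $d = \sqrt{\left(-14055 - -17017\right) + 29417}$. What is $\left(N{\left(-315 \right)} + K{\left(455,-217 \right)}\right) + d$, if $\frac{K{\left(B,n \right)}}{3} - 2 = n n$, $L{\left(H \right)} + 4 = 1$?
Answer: $141230 + \sqrt{32379} \approx 1.4141 \cdot 10^{5}$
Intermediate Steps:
$L{\left(H \right)} = -3$ ($L{\left(H \right)} = -4 + 1 = -3$)
$K{\left(B,n \right)} = 6 + 3 n^{2}$ ($K{\left(B,n \right)} = 6 + 3 n n = 6 + 3 n^{2}$)
$d = \sqrt{32379}$ ($d = \sqrt{\left(-14055 + 17017\right) + 29417} = \sqrt{2962 + 29417} = \sqrt{32379} \approx 179.94$)
$N{\left(x \right)} = -43$ ($N{\left(x \right)} = -7 + \left(-3\right) 2 \cdot 6 = -7 - 36 = -43$)
$\left(N{\left(-315 \right)} + K{\left(455,-217 \right)}\right) + d = \left(-43 + \left(6 + 3 \left(-217\right)^{2}\right)\right) + \sqrt{32379} = \left(-43 + \left(6 + 3 \cdot 47089\right)\right) + \sqrt{32379} = \left(-43 + \left(6 + 141267\right)\right) + \sqrt{32379} = \left(-43 + 141273\right) + \sqrt{32379} = 141230 + \sqrt{32379}$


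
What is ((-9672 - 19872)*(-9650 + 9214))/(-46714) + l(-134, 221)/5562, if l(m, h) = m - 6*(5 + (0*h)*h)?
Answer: -17913201626/64955817 ≈ -275.78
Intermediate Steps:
l(m, h) = -30 + m (l(m, h) = m - 6*(5 + 0*h) = m - 6*(5 + 0) = m - 6*5 = m - 30 = -30 + m)
((-9672 - 19872)*(-9650 + 9214))/(-46714) + l(-134, 221)/5562 = ((-9672 - 19872)*(-9650 + 9214))/(-46714) + (-30 - 134)/5562 = -29544*(-436)*(-1/46714) - 164*1/5562 = 12881184*(-1/46714) - 82/2781 = -6440592/23357 - 82/2781 = -17913201626/64955817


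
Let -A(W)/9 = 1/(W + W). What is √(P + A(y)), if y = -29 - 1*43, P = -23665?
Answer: 3*I*√42071/4 ≈ 153.83*I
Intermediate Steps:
y = -72 (y = -29 - 43 = -72)
A(W) = -9/(2*W) (A(W) = -9/(W + W) = -9*1/(2*W) = -9/(2*W))
√(P + A(y)) = √(-23665 - 9/2/(-72)) = √(-23665 - 9/2*(-1/72)) = √(-23665 + 1/16) = √(-378639/16) = 3*I*√42071/4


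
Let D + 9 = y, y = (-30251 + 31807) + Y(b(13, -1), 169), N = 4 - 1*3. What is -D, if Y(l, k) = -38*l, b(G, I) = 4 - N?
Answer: -1433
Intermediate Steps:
N = 1 (N = 4 - 3 = 1)
b(G, I) = 3 (b(G, I) = 4 - 1*1 = 4 - 1 = 3)
y = 1442 (y = (-30251 + 31807) - 38*3 = 1556 - 114 = 1442)
D = 1433 (D = -9 + 1442 = 1433)
-D = -1*1433 = -1433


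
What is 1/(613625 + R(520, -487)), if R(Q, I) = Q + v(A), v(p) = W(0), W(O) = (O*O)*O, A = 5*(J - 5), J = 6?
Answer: 1/614145 ≈ 1.6283e-6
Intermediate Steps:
A = 5 (A = 5*(6 - 5) = 5*1 = 5)
W(O) = O³ (W(O) = O²*O = O³)
v(p) = 0 (v(p) = 0³ = 0)
R(Q, I) = Q (R(Q, I) = Q + 0 = Q)
1/(613625 + R(520, -487)) = 1/(613625 + 520) = 1/614145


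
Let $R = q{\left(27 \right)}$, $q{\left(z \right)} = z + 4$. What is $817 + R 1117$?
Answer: $35444$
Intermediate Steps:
$q{\left(z \right)} = 4 + z$
$R = 31$ ($R = 4 + 27 = 31$)
$817 + R 1117 = 817 + 31 \cdot 1117 = 817 + 34627 = 35444$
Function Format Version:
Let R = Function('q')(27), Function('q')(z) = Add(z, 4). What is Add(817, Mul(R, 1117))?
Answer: 35444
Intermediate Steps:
Function('q')(z) = Add(4, z)
R = 31 (R = Add(4, 27) = 31)
Add(817, Mul(R, 1117)) = Add(817, Mul(31, 1117)) = Add(817, 34627) = 35444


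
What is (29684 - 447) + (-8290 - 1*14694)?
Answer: 6253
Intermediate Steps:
(29684 - 447) + (-8290 - 1*14694) = 29237 + (-8290 - 14694) = 29237 - 22984 = 6253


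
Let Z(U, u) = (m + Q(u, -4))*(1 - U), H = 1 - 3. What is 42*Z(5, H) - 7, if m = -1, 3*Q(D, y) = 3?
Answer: -7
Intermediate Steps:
Q(D, y) = 1 (Q(D, y) = (⅓)*3 = 1)
H = -2
Z(U, u) = 0 (Z(U, u) = (-1 + 1)*(1 - U) = 0*(1 - U) = 0)
42*Z(5, H) - 7 = 42*0 - 7 = 0 - 7 = -7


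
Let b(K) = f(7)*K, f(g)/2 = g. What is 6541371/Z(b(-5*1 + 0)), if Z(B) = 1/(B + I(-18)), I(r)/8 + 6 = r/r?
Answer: -719550810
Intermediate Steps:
f(g) = 2*g
I(r) = -40 (I(r) = -48 + 8*(r/r) = -48 + 8*1 = -48 + 8 = -40)
b(K) = 14*K (b(K) = (2*7)*K = 14*K)
Z(B) = 1/(-40 + B) (Z(B) = 1/(B - 40) = 1/(-40 + B))
6541371/Z(b(-5*1 + 0)) = 6541371/(1/(-40 + 14*(-5*1 + 0))) = 6541371/(1/(-40 + 14*(-5 + 0))) = 6541371/(1/(-40 + 14*(-5))) = 6541371/(1/(-40 - 70)) = 6541371/(1/(-110)) = 6541371/(-1/110) = 6541371*(-110) = -719550810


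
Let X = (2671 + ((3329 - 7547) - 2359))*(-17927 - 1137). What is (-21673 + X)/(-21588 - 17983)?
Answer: -74442311/39571 ≈ -1881.2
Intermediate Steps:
X = 74463984 (X = (2671 + (-4218 - 2359))*(-19064) = (2671 - 6577)*(-19064) = -3906*(-19064) = 74463984)
(-21673 + X)/(-21588 - 17983) = (-21673 + 74463984)/(-21588 - 17983) = 74442311/(-39571) = 74442311*(-1/39571) = -74442311/39571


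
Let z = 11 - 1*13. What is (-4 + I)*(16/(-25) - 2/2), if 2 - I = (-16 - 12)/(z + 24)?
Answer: 328/275 ≈ 1.1927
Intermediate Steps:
z = -2 (z = 11 - 13 = -2)
I = 36/11 (I = 2 - (-16 - 12)/(-2 + 24) = 2 - (-28)/22 = 2 - 1*(-14/11) = 2 + 14/11 = 36/11 ≈ 3.2727)
(-4 + I)*(16/(-25) - 2/2) = (-4 + 36/11)*(16/(-25) - 2/2) = -8*(16*(-1/25) - 2*½)/11 = -8*(-16/25 - 1)/11 = -8/11*(-41/25) = 328/275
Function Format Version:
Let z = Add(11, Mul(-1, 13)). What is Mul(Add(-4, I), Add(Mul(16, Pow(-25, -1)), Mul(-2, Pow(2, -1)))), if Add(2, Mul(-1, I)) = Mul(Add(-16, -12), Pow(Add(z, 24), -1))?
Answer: Rational(328, 275) ≈ 1.1927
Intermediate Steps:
z = -2 (z = Add(11, -13) = -2)
I = Rational(36, 11) (I = Add(2, Mul(-1, Mul(Add(-16, -12), Pow(Add(-2, 24), -1)))) = Add(2, Mul(-1, Mul(-28, Pow(22, -1)))) = Add(2, Mul(-1, Mul(-28, Rational(1, 22)))) = Add(2, Mul(-1, Rational(-14, 11))) = Add(2, Rational(14, 11)) = Rational(36, 11) ≈ 3.2727)
Mul(Add(-4, I), Add(Mul(16, Pow(-25, -1)), Mul(-2, Pow(2, -1)))) = Mul(Add(-4, Rational(36, 11)), Add(Mul(16, Pow(-25, -1)), Mul(-2, Pow(2, -1)))) = Mul(Rational(-8, 11), Add(Mul(16, Rational(-1, 25)), Mul(-2, Rational(1, 2)))) = Mul(Rational(-8, 11), Add(Rational(-16, 25), -1)) = Mul(Rational(-8, 11), Rational(-41, 25)) = Rational(328, 275)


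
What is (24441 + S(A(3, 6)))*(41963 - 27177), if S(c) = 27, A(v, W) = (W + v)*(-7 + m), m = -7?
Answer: 361783848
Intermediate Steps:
A(v, W) = -14*W - 14*v (A(v, W) = (W + v)*(-7 - 7) = (W + v)*(-14) = -14*W - 14*v)
(24441 + S(A(3, 6)))*(41963 - 27177) = (24441 + 27)*(41963 - 27177) = 24468*14786 = 361783848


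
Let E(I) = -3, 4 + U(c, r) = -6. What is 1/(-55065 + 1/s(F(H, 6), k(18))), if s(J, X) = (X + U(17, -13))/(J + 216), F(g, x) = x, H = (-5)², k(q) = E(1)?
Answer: -13/716067 ≈ -1.8155e-5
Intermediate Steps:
U(c, r) = -10 (U(c, r) = -4 - 6 = -10)
k(q) = -3
H = 25
s(J, X) = (-10 + X)/(216 + J) (s(J, X) = (X - 10)/(J + 216) = (-10 + X)/(216 + J))
1/(-55065 + 1/s(F(H, 6), k(18))) = 1/(-55065 + 1/((-10 - 3)/(216 + 6))) = 1/(-55065 + 1/(-13/222)) = 1/(-55065 - 222/13) = 1/(-716067/13) = -13/716067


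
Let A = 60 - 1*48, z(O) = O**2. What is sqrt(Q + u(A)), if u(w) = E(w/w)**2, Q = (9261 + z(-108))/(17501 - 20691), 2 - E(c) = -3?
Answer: sqrt(7506070)/638 ≈ 4.2942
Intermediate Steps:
E(c) = 5 (E(c) = 2 - 1*(-3) = 2 + 3 = 5)
A = 12 (A = 60 - 48 = 12)
Q = -4185/638 (Q = (9261 + (-108)**2)/(17501 - 20691) = (9261 + 11664)/(-3190) = 20925*(-1/3190) = -4185/638 ≈ -6.5596)
u(w) = 25 (u(w) = 5**2 = 25)
sqrt(Q + u(A)) = sqrt(-4185/638 + 25) = sqrt(11765/638) = sqrt(7506070)/638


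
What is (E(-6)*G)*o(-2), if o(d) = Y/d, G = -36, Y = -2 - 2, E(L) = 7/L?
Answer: 84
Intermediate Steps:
Y = -4
o(d) = -4/d
(E(-6)*G)*o(-2) = ((7/(-6))*(-36))*(-4/(-2)) = ((7*(-1/6))*(-36))*(-4*(-1/2)) = -7/6*(-36)*2 = 42*2 = 84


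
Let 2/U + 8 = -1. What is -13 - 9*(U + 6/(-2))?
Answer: 16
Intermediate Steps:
U = -2/9 (U = 2/(-8 - 1) = 2/(-9) = 2*(-⅑) = -2/9 ≈ -0.22222)
-13 - 9*(U + 6/(-2)) = -13 - 9*(-2/9 + 6/(-2)) = -13 - 9*(-2/9 + 6*(-½)) = -13 - 9*(-2/9 - 3) = -13 - 9*(-29/9) = -13 + 29 = 16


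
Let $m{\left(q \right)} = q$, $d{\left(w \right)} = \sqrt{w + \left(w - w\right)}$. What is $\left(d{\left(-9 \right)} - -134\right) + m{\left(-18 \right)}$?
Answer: $116 + 3 i \approx 116.0 + 3.0 i$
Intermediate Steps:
$d{\left(w \right)} = \sqrt{w}$ ($d{\left(w \right)} = \sqrt{w + 0} = \sqrt{w}$)
$\left(d{\left(-9 \right)} - -134\right) + m{\left(-18 \right)} = \left(\sqrt{-9} - -134\right) - 18 = \left(3 i + 134\right) - 18 = \left(134 + 3 i\right) - 18 = 116 + 3 i$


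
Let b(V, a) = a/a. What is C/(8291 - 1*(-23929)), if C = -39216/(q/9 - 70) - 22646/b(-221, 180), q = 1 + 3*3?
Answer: -1710947/2497050 ≈ -0.68519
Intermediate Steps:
q = 10 (q = 1 + 9 = 10)
b(V, a) = 1
C = -3421894/155 (C = -39216/(10/9 - 70) - 22646/1 = -39216/((1/9)*10 - 70) - 22646*1 = -39216/(10/9 - 70) - 22646 = -39216/(-620/9) - 22646 = -39216*(-9/620) - 22646 = 88236/155 - 22646 = -3421894/155 ≈ -22077.)
C/(8291 - 1*(-23929)) = -3421894/(155*(8291 - 1*(-23929))) = -3421894/(155*(8291 + 23929)) = -3421894/155/32220 = -3421894/155*1/32220 = -1710947/2497050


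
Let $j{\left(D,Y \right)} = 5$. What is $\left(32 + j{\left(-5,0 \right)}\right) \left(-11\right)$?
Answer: $-407$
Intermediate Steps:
$\left(32 + j{\left(-5,0 \right)}\right) \left(-11\right) = \left(32 + 5\right) \left(-11\right) = 37 \left(-11\right) = -407$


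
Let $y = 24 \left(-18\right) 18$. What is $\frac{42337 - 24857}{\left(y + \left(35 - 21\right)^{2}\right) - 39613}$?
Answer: $- \frac{17480}{47193} \approx -0.37039$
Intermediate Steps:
$y = -7776$ ($y = \left(-432\right) 18 = -7776$)
$\frac{42337 - 24857}{\left(y + \left(35 - 21\right)^{2}\right) - 39613} = \frac{42337 - 24857}{\left(-7776 + \left(35 - 21\right)^{2}\right) - 39613} = \frac{17480}{\left(-7776 + 14^{2}\right) - 39613} = \frac{17480}{\left(-7776 + 196\right) - 39613} = \frac{17480}{-7580 - 39613} = \frac{17480}{-47193} = 17480 \left(- \frac{1}{47193}\right) = - \frac{17480}{47193}$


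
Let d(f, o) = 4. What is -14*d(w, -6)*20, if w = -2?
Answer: -1120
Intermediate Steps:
-14*d(w, -6)*20 = -14*4*20 = -56*20 = -1120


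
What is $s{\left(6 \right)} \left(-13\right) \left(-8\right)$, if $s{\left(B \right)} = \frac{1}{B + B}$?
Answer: $\frac{26}{3} \approx 8.6667$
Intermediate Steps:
$s{\left(B \right)} = \frac{1}{2 B}$
$s{\left(6 \right)} \left(-13\right) \left(-8\right) = \frac{1}{2 \cdot 6} \left(-13\right) \left(-8\right) = \frac{1}{2} \cdot \frac{1}{6} \left(-13\right) \left(-8\right) = \frac{1}{12} \left(-13\right) \left(-8\right) = \left(- \frac{13}{12}\right) \left(-8\right) = \frac{26}{3}$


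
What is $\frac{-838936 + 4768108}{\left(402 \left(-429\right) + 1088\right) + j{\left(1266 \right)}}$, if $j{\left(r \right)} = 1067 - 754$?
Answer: $- \frac{1309724}{57019} \approx -22.97$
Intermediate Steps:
$j{\left(r \right)} = 313$
$\frac{-838936 + 4768108}{\left(402 \left(-429\right) + 1088\right) + j{\left(1266 \right)}} = \frac{-838936 + 4768108}{\left(402 \left(-429\right) + 1088\right) + 313} = \frac{3929172}{\left(-172458 + 1088\right) + 313} = \frac{3929172}{-171370 + 313} = \frac{3929172}{-171057} = 3929172 \left(- \frac{1}{171057}\right) = - \frac{1309724}{57019}$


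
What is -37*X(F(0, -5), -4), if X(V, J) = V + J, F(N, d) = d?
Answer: 333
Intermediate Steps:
X(V, J) = J + V
-37*X(F(0, -5), -4) = -37*(-4 - 5) = -37*(-9) = 333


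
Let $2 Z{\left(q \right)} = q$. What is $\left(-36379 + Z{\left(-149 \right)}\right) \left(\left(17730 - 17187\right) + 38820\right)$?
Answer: $- \frac{2869838241}{2} \approx -1.4349 \cdot 10^{9}$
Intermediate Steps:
$Z{\left(q \right)} = \frac{q}{2}$
$\left(-36379 + Z{\left(-149 \right)}\right) \left(\left(17730 - 17187\right) + 38820\right) = \left(-36379 + \frac{1}{2} \left(-149\right)\right) \left(\left(17730 - 17187\right) + 38820\right) = \left(-36379 - \frac{149}{2}\right) \left(\left(17730 - 17187\right) + 38820\right) = - \frac{72907 \left(543 + 38820\right)}{2} = \left(- \frac{72907}{2}\right) 39363 = - \frac{2869838241}{2}$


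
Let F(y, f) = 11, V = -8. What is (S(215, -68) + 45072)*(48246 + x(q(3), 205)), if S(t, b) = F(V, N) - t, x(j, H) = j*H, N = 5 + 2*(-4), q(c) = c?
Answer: 2192295348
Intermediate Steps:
N = -3 (N = 5 - 8 = -3)
x(j, H) = H*j
S(t, b) = 11 - t
(S(215, -68) + 45072)*(48246 + x(q(3), 205)) = ((11 - 1*215) + 45072)*(48246 + 205*3) = ((11 - 215) + 45072)*(48246 + 615) = (-204 + 45072)*48861 = 44868*48861 = 2192295348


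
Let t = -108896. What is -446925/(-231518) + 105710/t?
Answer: 6048644255/6302846032 ≈ 0.95967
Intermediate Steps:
-446925/(-231518) + 105710/t = -446925/(-231518) + 105710/(-108896) = -446925*(-1/231518) + 105710*(-1/108896) = 446925/231518 - 52855/54448 = 6048644255/6302846032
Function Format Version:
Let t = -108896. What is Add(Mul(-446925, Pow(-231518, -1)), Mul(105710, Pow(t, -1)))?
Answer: Rational(6048644255, 6302846032) ≈ 0.95967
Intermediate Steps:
Add(Mul(-446925, Pow(-231518, -1)), Mul(105710, Pow(t, -1))) = Add(Mul(-446925, Pow(-231518, -1)), Mul(105710, Pow(-108896, -1))) = Add(Mul(-446925, Rational(-1, 231518)), Mul(105710, Rational(-1, 108896))) = Add(Rational(446925, 231518), Rational(-52855, 54448)) = Rational(6048644255, 6302846032)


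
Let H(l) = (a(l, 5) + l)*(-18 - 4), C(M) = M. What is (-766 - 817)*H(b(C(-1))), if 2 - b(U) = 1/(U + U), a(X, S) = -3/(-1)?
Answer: 191543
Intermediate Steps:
a(X, S) = 3 (a(X, S) = -3*(-1) = 3)
b(U) = 2 - 1/(2*U) (b(U) = 2 - 1/(U + U) = 2 - 1/(2*U))
H(l) = -66 - 22*l (H(l) = (3 + l)*(-18 - 4) = (3 + l)*(-22) = -66 - 22*l)
(-766 - 817)*H(b(C(-1))) = (-766 - 817)*(-66 - 22*(2 - ½/(-1))) = -1583*(-66 - 22*(2 - ½*(-1))) = -1583*(-66 - 22*(2 + ½)) = -1583*(-66 - 22*5/2) = -1583*(-66 - 55) = -1583*(-121) = 191543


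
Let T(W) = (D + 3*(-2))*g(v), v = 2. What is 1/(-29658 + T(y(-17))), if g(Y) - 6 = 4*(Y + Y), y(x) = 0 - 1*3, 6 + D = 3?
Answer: -1/29856 ≈ -3.3494e-5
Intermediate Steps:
D = -3 (D = -6 + 3 = -3)
y(x) = -3 (y(x) = 0 - 3 = -3)
g(Y) = 6 + 8*Y (g(Y) = 6 + 4*(Y + Y) = 6 + 4*(2*Y) = 6 + 8*Y)
T(W) = -198 (T(W) = (-3 + 3*(-2))*(6 + 8*2) = (-3 - 6)*(6 + 16) = -9*22 = -198)
1/(-29658 + T(y(-17))) = 1/(-29658 - 198) = 1/(-29856) = -1/29856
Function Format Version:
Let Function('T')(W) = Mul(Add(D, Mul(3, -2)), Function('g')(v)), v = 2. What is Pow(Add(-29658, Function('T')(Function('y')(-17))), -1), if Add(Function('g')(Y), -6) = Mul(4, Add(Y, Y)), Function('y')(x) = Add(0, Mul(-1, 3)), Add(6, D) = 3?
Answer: Rational(-1, 29856) ≈ -3.3494e-5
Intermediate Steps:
D = -3 (D = Add(-6, 3) = -3)
Function('y')(x) = -3 (Function('y')(x) = Add(0, -3) = -3)
Function('g')(Y) = Add(6, Mul(8, Y)) (Function('g')(Y) = Add(6, Mul(4, Add(Y, Y))) = Add(6, Mul(4, Mul(2, Y))) = Add(6, Mul(8, Y)))
Function('T')(W) = -198 (Function('T')(W) = Mul(Add(-3, Mul(3, -2)), Add(6, Mul(8, 2))) = Mul(Add(-3, -6), Add(6, 16)) = Mul(-9, 22) = -198)
Pow(Add(-29658, Function('T')(Function('y')(-17))), -1) = Pow(Add(-29658, -198), -1) = Pow(-29856, -1) = Rational(-1, 29856)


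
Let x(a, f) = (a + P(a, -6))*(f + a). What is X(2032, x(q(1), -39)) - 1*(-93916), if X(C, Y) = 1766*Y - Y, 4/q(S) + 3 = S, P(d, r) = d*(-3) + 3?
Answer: -412639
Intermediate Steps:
P(d, r) = 3 - 3*d (P(d, r) = -3*d + 3 = 3 - 3*d)
q(S) = 4/(-3 + S)
x(a, f) = (3 - 2*a)*(a + f) (x(a, f) = (a + (3 - 3*a))*(f + a) = (3 - 2*a)*(a + f))
X(C, Y) = 1765*Y
X(2032, x(q(1), -39)) - 1*(-93916) = 1765*(-2*16/(-3 + 1)² + 3*(4/(-3 + 1)) + 3*(-39) - 2*4/(-3 + 1)*(-39)) - 1*(-93916) = 1765*(-2*(4/(-2))² + 3*(4/(-2)) - 117 - 2*4/(-2)*(-39)) + 93916 = 1765*(-2*(4*(-½))² + 3*(4*(-½)) - 117 - 2*4*(-½)*(-39)) + 93916 = 1765*(-2*(-2)² + 3*(-2) - 117 - 2*(-2)*(-39)) + 93916 = 1765*(-2*4 - 6 - 117 - 156) + 93916 = 1765*(-8 - 6 - 117 - 156) + 93916 = 1765*(-287) + 93916 = -506555 + 93916 = -412639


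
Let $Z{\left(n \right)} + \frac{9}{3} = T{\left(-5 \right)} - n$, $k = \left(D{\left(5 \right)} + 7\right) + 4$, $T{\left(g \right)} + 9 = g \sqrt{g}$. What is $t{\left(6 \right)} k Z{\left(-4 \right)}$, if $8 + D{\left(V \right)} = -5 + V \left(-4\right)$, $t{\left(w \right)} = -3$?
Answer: $-528 - 330 i \sqrt{5} \approx -528.0 - 737.9 i$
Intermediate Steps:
$D{\left(V \right)} = -13 - 4 V$ ($D{\left(V \right)} = -8 + \left(-5 + V \left(-4\right)\right) = -8 - \left(5 + 4 V\right) = -13 - 4 V$)
$T{\left(g \right)} = -9 + g^{\frac{3}{2}}$ ($T{\left(g \right)} = -9 + g \sqrt{g} = -9 + g^{\frac{3}{2}}$)
$k = -22$ ($k = \left(\left(-13 - 20\right) + 7\right) + 4 = \left(-33 + 7\right) + 4 = -26 + 4 = -22$)
$Z{\left(n \right)} = -12 - n - 5 i \sqrt{5}$ ($Z{\left(n \right)} = -3 - \left(9 + n + 5 i \sqrt{5}\right) = -12 - n - 5 i \sqrt{5}$)
$t{\left(6 \right)} k Z{\left(-4 \right)} = \left(-3\right) \left(-22\right) \left(-12 - -4 - 5 i \sqrt{5}\right) = 66 \left(-12 + 4 - 5 i \sqrt{5}\right) = 66 \left(-8 - 5 i \sqrt{5}\right) = -528 - 330 i \sqrt{5}$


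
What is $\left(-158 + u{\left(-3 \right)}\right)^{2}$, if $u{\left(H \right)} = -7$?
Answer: $27225$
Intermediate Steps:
$\left(-158 + u{\left(-3 \right)}\right)^{2} = \left(-158 - 7\right)^{2} = \left(-165\right)^{2} = 27225$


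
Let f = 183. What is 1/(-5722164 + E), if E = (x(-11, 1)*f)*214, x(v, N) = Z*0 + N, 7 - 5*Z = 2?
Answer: -1/5683002 ≈ -1.7596e-7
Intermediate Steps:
Z = 1 (Z = 7/5 - 1/5*2 = 7/5 - 2/5 = 1)
x(v, N) = N (x(v, N) = 1*0 + N = 0 + N = N)
E = 39162 (E = (1*183)*214 = 183*214 = 39162)
1/(-5722164 + E) = 1/(-5722164 + 39162) = 1/(-5683002) = -1/5683002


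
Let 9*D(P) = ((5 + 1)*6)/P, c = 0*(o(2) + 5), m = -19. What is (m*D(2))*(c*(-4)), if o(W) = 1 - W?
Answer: 0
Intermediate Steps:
c = 0 (c = 0*((1 - 1*2) + 5) = 0*((1 - 2) + 5) = 0*(-1 + 5) = 0*4 = 0)
D(P) = 4/P (D(P) = (((5 + 1)*6)/P)/9 = ((6*6)/P)/9 = (36/P)/9 = 4/P)
(m*D(2))*(c*(-4)) = (-76/2)*(0*(-4)) = -76/2*0 = -19*2*0 = -38*0 = 0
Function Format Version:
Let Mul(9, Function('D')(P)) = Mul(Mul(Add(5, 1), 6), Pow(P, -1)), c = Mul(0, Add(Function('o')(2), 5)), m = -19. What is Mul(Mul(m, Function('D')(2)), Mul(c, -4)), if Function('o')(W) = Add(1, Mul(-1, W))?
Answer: 0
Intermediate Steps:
c = 0 (c = Mul(0, Add(Add(1, Mul(-1, 2)), 5)) = Mul(0, Add(Add(1, -2), 5)) = Mul(0, Add(-1, 5)) = Mul(0, 4) = 0)
Function('D')(P) = Mul(4, Pow(P, -1)) (Function('D')(P) = Mul(Rational(1, 9), Mul(Mul(Add(5, 1), 6), Pow(P, -1))) = Mul(Rational(1, 9), Mul(Mul(6, 6), Pow(P, -1))) = Mul(Rational(1, 9), Mul(36, Pow(P, -1))) = Mul(4, Pow(P, -1)))
Mul(Mul(m, Function('D')(2)), Mul(c, -4)) = Mul(Mul(-19, Mul(4, Pow(2, -1))), Mul(0, -4)) = Mul(Mul(-19, Mul(4, Rational(1, 2))), 0) = Mul(Mul(-19, 2), 0) = Mul(-38, 0) = 0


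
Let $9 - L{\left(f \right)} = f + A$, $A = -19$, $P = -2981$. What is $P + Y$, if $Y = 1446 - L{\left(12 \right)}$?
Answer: $-1551$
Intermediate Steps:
$L{\left(f \right)} = 28 - f$ ($L{\left(f \right)} = 9 - \left(f - 19\right) = 9 - \left(-19 + f\right) = 28 - f$)
$Y = 1430$ ($Y = 1446 - \left(28 - 12\right) = 1446 - 16 = 1430$)
$P + Y = -2981 + 1430 = -1551$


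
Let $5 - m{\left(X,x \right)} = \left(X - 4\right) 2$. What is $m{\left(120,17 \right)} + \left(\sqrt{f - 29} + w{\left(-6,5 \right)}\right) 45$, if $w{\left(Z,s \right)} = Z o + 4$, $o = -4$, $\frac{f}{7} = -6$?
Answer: $1033 + 45 i \sqrt{71} \approx 1033.0 + 379.18 i$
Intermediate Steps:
$f = -42$ ($f = 7 \left(-6\right) = -42$)
$w{\left(Z,s \right)} = 4 - 4 Z$ ($w{\left(Z,s \right)} = Z \left(-4\right) + 4 = - 4 Z + 4 = 4 - 4 Z$)
$m{\left(X,x \right)} = 13 - 2 X$ ($m{\left(X,x \right)} = 5 - \left(X - 4\right) 2 = 5 - \left(-4 + X\right) 2 = 5 - \left(-8 + 2 X\right) = 13 - 2 X$)
$m{\left(120,17 \right)} + \left(\sqrt{f - 29} + w{\left(-6,5 \right)}\right) 45 = \left(13 - 240\right) + \left(\sqrt{-42 - 29} + \left(4 - -24\right)\right) 45 = \left(13 - 240\right) + \left(\sqrt{-71} + \left(4 + 24\right)\right) 45 = -227 + \left(i \sqrt{71} + 28\right) 45 = -227 + \left(28 + i \sqrt{71}\right) 45 = -227 + \left(1260 + 45 i \sqrt{71}\right) = 1033 + 45 i \sqrt{71}$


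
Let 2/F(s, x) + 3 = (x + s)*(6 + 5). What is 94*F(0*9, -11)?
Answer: -47/31 ≈ -1.5161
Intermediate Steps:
F(s, x) = 2/(-3 + 11*s + 11*x) (F(s, x) = 2/(-3 + (x + s)*(6 + 5)) = 2/(-3 + (s + x)*11) = 2/(-3 + (11*s + 11*x)) = 2/(-3 + 11*s + 11*x))
94*F(0*9, -11) = 94*(2/(-3 + 11*(0*9) + 11*(-11))) = 94*(2/(-3 + 11*0 - 121)) = 94*(2/(-3 + 0 - 121)) = 94*(2/(-124)) = 94*(2*(-1/124)) = 94*(-1/62) = -47/31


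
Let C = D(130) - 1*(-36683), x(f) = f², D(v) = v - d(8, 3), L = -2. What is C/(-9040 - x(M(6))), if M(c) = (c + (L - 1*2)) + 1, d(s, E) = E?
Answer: -36810/9049 ≈ -4.0679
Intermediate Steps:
D(v) = -3 + v (D(v) = v - 1*3 = v - 3 = -3 + v)
M(c) = -3 + c (M(c) = (c + (-2 - 1*2)) + 1 = (c + (-2 - 2)) + 1 = (c - 4) + 1 = (-4 + c) + 1 = -3 + c)
C = 36810 (C = (-3 + 130) - 1*(-36683) = 127 + 36683 = 36810)
C/(-9040 - x(M(6))) = 36810/(-9040 - (-3 + 6)²) = 36810/(-9040 - 1*3²) = 36810/(-9040 - 1*9) = 36810/(-9040 - 9) = 36810/(-9049) = 36810*(-1/9049) = -36810/9049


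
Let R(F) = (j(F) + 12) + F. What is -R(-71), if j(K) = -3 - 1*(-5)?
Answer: 57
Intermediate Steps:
j(K) = 2 (j(K) = -3 + 5 = 2)
R(F) = 14 + F (R(F) = (2 + 12) + F = 14 + F)
-R(-71) = -(14 - 71) = -1*(-57) = 57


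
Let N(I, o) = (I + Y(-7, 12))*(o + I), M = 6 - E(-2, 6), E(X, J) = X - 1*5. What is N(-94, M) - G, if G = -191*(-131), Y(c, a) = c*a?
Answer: -10603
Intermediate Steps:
E(X, J) = -5 + X (E(X, J) = X - 5 = -5 + X)
Y(c, a) = a*c
M = 13 (M = 6 - (-5 - 2) = 6 - 1*(-7) = 6 + 7 = 13)
N(I, o) = (-84 + I)*(I + o) (N(I, o) = (I + 12*(-7))*(o + I) = (I - 84)*(I + o) = (-84 + I)*(I + o))
G = 25021
N(-94, M) - G = ((-94)² - 84*(-94) - 84*13 - 94*13) - 1*25021 = (8836 + 7896 - 1092 - 1222) - 25021 = 14418 - 25021 = -10603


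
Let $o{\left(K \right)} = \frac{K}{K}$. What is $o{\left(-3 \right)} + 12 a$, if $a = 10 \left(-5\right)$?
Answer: $-599$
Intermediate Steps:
$o{\left(K \right)} = 1$
$a = -50$
$o{\left(-3 \right)} + 12 a = 1 + 12 \left(-50\right) = 1 - 600 = -599$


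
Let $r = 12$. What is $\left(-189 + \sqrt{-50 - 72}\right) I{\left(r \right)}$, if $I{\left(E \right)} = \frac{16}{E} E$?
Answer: $-3024 + 16 i \sqrt{122} \approx -3024.0 + 176.73 i$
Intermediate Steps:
$I{\left(E \right)} = 16$
$\left(-189 + \sqrt{-50 - 72}\right) I{\left(r \right)} = \left(-189 + \sqrt{-50 - 72}\right) 16 = \left(-189 + \sqrt{-122}\right) 16 = \left(-189 + i \sqrt{122}\right) 16 = -3024 + 16 i \sqrt{122}$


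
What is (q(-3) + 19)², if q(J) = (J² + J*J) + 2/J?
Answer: 11881/9 ≈ 1320.1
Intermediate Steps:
q(J) = 2/J + 2*J² (q(J) = (J² + J²) + 2/J = 2*J² + 2/J = 2/J + 2*J²)
(q(-3) + 19)² = (2*(1 + (-3)³)/(-3) + 19)² = (2*(-⅓)*(1 - 27) + 19)² = (2*(-⅓)*(-26) + 19)² = (52/3 + 19)² = (109/3)² = 11881/9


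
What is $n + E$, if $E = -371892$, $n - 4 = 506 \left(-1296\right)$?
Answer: $-1027664$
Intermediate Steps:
$n = -655772$ ($n = 4 + 506 \left(-1296\right) = 4 - 655776 = -655772$)
$n + E = -655772 - 371892 = -1027664$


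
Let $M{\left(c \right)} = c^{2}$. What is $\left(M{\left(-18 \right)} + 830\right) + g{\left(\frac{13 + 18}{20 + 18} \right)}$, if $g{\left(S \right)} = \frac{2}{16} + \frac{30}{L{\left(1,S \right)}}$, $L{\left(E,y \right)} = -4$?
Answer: $\frac{9173}{8} \approx 1146.6$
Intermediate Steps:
$g{\left(S \right)} = - \frac{59}{8}$ ($g{\left(S \right)} = \frac{2}{16} + \frac{30}{-4} = 2 \cdot \frac{1}{16} + 30 \left(- \frac{1}{4}\right) = \frac{1}{8} - \frac{15}{2} = - \frac{59}{8}$)
$\left(M{\left(-18 \right)} + 830\right) + g{\left(\frac{13 + 18}{20 + 18} \right)} = \left(\left(-18\right)^{2} + 830\right) - \frac{59}{8} = \left(324 + 830\right) - \frac{59}{8} = 1154 - \frac{59}{8} = \frac{9173}{8}$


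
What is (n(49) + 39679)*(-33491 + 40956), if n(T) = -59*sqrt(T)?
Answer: 293120690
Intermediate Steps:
(n(49) + 39679)*(-33491 + 40956) = (-59*sqrt(49) + 39679)*(-33491 + 40956) = (-59*7 + 39679)*7465 = (-413 + 39679)*7465 = 39266*7465 = 293120690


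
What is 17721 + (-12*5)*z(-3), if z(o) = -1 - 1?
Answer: 17841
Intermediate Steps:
z(o) = -2
17721 + (-12*5)*z(-3) = 17721 - 12*5*(-2) = 17721 - 60*(-2) = 17721 + 120 = 17841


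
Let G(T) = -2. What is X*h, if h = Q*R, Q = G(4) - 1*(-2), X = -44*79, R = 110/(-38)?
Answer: 0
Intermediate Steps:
R = -55/19 (R = 110*(-1/38) = -55/19 ≈ -2.8947)
X = -3476
Q = 0 (Q = -2 - 1*(-2) = -2 + 2 = 0)
h = 0 (h = 0*(-55/19) = 0)
X*h = -3476*0 = 0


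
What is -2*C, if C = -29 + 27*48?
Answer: -2534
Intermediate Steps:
C = 1267 (C = -29 + 1296 = 1267)
-2*C = -2*1267 = -2534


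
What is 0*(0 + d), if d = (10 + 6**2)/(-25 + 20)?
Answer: 0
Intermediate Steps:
d = -46/5 (d = (10 + 36)/(-5) = 46*(-1/5) = -46/5 ≈ -9.2000)
0*(0 + d) = 0*(0 - 46/5) = 0*(-46/5) = 0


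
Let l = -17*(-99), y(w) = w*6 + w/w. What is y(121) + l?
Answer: 2410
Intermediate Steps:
y(w) = 1 + 6*w (y(w) = 6*w + 1 = 1 + 6*w)
l = 1683
y(121) + l = (1 + 6*121) + 1683 = (1 + 726) + 1683 = 727 + 1683 = 2410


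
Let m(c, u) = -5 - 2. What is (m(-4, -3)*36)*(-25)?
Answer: 6300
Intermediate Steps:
m(c, u) = -7
(m(-4, -3)*36)*(-25) = -7*36*(-25) = -252*(-25) = 6300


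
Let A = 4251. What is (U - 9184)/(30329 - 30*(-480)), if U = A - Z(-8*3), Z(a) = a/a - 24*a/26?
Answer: -64430/581477 ≈ -0.11080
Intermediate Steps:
Z(a) = 1 - 12*a/13
U = 54962/13 (U = 4251 - (1 - (-96)*3/13) = 4251 - (1 - 12/13*(-24)) = 4251 - (1 + 288/13) = 4251 - 1*301/13 = 4251 - 301/13 = 54962/13 ≈ 4227.8)
(U - 9184)/(30329 - 30*(-480)) = (54962/13 - 9184)/(30329 - 30*(-480)) = -64430/(13*(30329 + 14400)) = -64430/13/44729 = -64430/13*1/44729 = -64430/581477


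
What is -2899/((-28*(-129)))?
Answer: -2899/3612 ≈ -0.80260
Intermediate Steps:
-2899/((-28*(-129))) = -2899/3612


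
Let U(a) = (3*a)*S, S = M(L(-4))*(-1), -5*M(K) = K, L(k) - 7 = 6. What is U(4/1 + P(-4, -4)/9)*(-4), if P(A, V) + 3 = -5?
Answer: -1456/15 ≈ -97.067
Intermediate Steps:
P(A, V) = -8 (P(A, V) = -3 - 5 = -8)
L(k) = 13 (L(k) = 7 + 6 = 13)
M(K) = -K/5
S = 13/5 (S = -⅕*13*(-1) = -13/5*(-1) = 13/5 ≈ 2.6000)
U(a) = 39*a/5 (U(a) = (3*a)*(13/5) = 39*a/5)
U(4/1 + P(-4, -4)/9)*(-4) = (39*(4/1 - 8/9)/5)*(-4) = (39*(4*1 - 8*⅑)/5)*(-4) = (39*(4 - 8/9)/5)*(-4) = ((39/5)*(28/9))*(-4) = (364/15)*(-4) = -1456/15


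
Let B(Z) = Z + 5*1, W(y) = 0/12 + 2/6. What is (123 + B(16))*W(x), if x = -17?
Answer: 48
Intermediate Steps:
W(y) = ⅓ (W(y) = 0*(1/12) + 2*(⅙) = 0 + ⅓ = ⅓)
B(Z) = 5 + Z (B(Z) = Z + 5 = 5 + Z)
(123 + B(16))*W(x) = (123 + (5 + 16))*(⅓) = (123 + 21)*(⅓) = 144*(⅓) = 48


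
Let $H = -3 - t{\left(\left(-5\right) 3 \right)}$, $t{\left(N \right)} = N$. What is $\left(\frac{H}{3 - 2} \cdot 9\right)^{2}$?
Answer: $11664$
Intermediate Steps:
$H = 12$ ($H = -3 - \left(-5\right) 3 = -3 - -15 = -3 + 15 = 12$)
$\left(\frac{H}{3 - 2} \cdot 9\right)^{2} = \left(\frac{12}{3 - 2} \cdot 9\right)^{2} = \left(\frac{12}{1} \cdot 9\right)^{2} = \left(12 \cdot 1 \cdot 9\right)^{2} = \left(12 \cdot 9\right)^{2} = 108^{2} = 11664$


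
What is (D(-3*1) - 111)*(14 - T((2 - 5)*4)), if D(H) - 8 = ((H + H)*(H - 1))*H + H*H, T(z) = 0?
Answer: -2324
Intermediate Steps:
D(H) = 8 + H**2 + 2*H**2*(-1 + H) (D(H) = 8 + (((H + H)*(H - 1))*H + H*H) = 8 + (((2*H)*(-1 + H))*H + H**2) = 8 + ((2*H*(-1 + H))*H + H**2) = 8 + (2*H**2*(-1 + H) + H**2) = 8 + (H**2 + 2*H**2*(-1 + H)) = 8 + H**2 + 2*H**2*(-1 + H))
(D(-3*1) - 111)*(14 - T((2 - 5)*4)) = ((8 - (-3*1)**2 + 2*(-3*1)**3) - 111)*(14 - 1*0) = ((8 - 1*(-3)**2 + 2*(-3)**3) - 111)*(14 + 0) = ((8 - 1*9 + 2*(-27)) - 111)*14 = ((8 - 9 - 54) - 111)*14 = (-55 - 111)*14 = -166*14 = -2324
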